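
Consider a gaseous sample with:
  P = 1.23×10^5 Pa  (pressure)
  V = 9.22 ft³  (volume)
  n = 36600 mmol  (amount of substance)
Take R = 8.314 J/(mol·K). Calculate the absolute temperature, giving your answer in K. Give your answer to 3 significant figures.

From the ideal-gas law: T = PV/(nR).
P = 1.23×10^5 Pa; V = 9.22 ft³ = 0.2611 m³; n = 36600 mmol = 36.60 mol; R = 8.314 J/(mol·K).
T = 105.5 K

106 K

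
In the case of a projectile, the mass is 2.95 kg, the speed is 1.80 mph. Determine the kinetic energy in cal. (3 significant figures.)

0.228 cal

Directly: KE = ½mv².
m = 2.95 kg; v = 1.80 mph = 0.8047 m/s.
KE = 0.9551 J  (the unit combination reduces to kg·m²/s² = J)
0.9551 J × (1 cal / 4.184 J) = 0.2283 cal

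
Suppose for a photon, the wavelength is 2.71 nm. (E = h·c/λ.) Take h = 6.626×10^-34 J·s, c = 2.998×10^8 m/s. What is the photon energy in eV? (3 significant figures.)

Directly: E = hc/λ.
λ = 2.71 nm = 2.710×10^-9 m; h = 6.626×10^-34 J·s; c = 2.998×10^8 m/s.
E = 7.330×10^-17 J
7.330×10^-17 J × (1 eV / 1.602×10^-19 J) = 457.5 eV

458 eV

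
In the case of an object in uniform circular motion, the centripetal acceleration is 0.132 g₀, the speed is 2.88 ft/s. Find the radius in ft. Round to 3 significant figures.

Solving a = v²/r for r: r = v²/a.
a = 0.132 g₀ = 1.294 m/s²; v = 2.88 ft/s = 0.8778 m/s.
r = 0.5953 m
0.5953 m × (1 ft / 0.3048 m) = 1.953 ft

1.95 ft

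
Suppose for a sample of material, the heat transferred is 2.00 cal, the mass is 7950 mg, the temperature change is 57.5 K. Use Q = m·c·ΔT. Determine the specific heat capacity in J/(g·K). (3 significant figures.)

0.0183 J/(g·K)

Solving Q = m·c·ΔT for c: c = Q/(m·ΔT).
Q = 2.00 cal = 8.368 J; m = 7950 mg = 0.007950 kg; ΔT = 57.5 K.
c = 18.31 J/(kg·K)
18.31 J/(kg·K) × (1 J/(g·K) / 1000 J/(kg·K)) = 0.01831 J/(g·K)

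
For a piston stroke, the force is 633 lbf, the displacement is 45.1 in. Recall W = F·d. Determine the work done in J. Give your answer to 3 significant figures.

3230 J

Directly: W = F·d.
F = 633 lbf = 2816 N; d = 45.1 in = 1.146 m.
W = 3226 J  (the unit combination reduces to kg·m²/s² = J)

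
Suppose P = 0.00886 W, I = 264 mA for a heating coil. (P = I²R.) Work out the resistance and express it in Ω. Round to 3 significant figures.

0.127 Ω

Rearranging: R = P/I².
P = 0.00886 W; I = 264 mA = 0.2640 A.
R = 0.1271 Ω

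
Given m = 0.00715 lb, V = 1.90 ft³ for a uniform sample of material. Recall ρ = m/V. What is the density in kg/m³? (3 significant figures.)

ρ is given directly by: ρ = m/V.
m = 0.00715 lb = 0.003243 kg; V = 1.90 ft³ = 0.05380 m³.
ρ = 0.06028 kg/m³

0.0603 kg/m³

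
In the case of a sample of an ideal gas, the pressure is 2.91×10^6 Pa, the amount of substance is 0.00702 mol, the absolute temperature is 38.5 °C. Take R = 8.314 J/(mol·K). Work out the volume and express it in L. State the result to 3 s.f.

Rearranging PV = nRT for V: V = nRT/P.
P = 2.91×10^6 Pa; n = 0.00702 mol; T = 38.5 °C = 311.6 K; R = 8.314 J/(mol·K).
V = 6.251×10^-6 m³
6.251×10^-6 m³ × (1 L / 0.001000 m³) = 0.006251 L

0.00625 L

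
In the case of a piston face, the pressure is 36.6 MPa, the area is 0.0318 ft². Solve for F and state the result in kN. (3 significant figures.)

Rearranging P = F/A for F: F = P·A.
P = 36.6 MPa = 3.660×10^7 Pa; A = 0.0318 ft² = 0.002954 m².
F = 1.081×10^5 N  (the unit combination reduces to kg·m/s² = N)
1.081×10^5 N × (1 kN / 1000 N) = 108.1 kN

108 kN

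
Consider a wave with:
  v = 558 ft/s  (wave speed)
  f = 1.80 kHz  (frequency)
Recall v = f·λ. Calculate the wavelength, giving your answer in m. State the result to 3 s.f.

Rearranging: λ = v/f.
v = 558 ft/s = 170.1 m/s; f = 1.80 kHz = 1800 Hz.
λ = 0.09449 m

0.0945 m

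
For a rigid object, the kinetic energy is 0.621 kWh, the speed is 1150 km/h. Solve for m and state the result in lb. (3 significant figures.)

96.6 lb

Rearranging KE = ½mv² for m: m = 2·KE/v².
KE = 0.621 kWh = 2.236×10^6 J; v = 1150 km/h = 319.4 m/s.
m = 43.82 kg
43.82 kg × (1 lb / 0.4536 kg) = 96.60 lb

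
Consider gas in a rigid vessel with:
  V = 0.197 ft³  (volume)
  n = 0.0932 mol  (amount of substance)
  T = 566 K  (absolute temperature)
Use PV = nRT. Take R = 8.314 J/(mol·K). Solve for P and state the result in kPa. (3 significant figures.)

78.6 kPa

From the ideal-gas law: P = nRT/V.
V = 0.197 ft³ = 0.005578 m³; n = 0.0932 mol; T = 566 K; R = 8.314 J/(mol·K).
P = 78620 Pa
78620 Pa × (1 kPa / 1000 Pa) = 78.62 kPa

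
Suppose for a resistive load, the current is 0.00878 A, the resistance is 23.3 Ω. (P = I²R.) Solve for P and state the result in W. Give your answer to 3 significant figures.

Directly: P = I²R.
I = 0.00878 A; R = 23.3 Ω.
P = 0.001796 W  (the unit combination reduces to kg·m²/s³ = W)

0.00180 W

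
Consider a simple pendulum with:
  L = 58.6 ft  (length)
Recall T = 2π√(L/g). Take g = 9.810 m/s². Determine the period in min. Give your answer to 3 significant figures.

0.141 min

T is given directly by: T = 2π√(L/g).
L = 58.6 ft = 17.86 m; g = 9.810 m/s².
T = 8.478 s
8.478 s × (1 min / 60.00 s) = 0.1413 min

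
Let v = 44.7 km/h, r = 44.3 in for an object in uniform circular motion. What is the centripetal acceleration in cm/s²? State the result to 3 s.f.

13700 cm/s²

Directly: a = v²/r.
v = 44.7 km/h = 12.42 m/s; r = 44.3 in = 1.125 m.
a = 137.0 m/s²
137.0 m/s² × (1 cm/s² / 0.01000 m/s²) = 13702 cm/s²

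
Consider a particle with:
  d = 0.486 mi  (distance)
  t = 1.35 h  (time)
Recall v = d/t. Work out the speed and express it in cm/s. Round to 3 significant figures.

16.1 cm/s

v is given directly by: v = d/t.
d = 0.486 mi = 782.1 m; t = 1.35 h = 4860 s.
v = 0.1609 m/s
0.1609 m/s × (1 cm/s / 0.01000 m/s) = 16.09 cm/s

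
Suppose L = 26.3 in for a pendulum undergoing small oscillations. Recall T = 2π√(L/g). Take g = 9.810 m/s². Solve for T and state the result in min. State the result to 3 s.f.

Directly: T = 2π√(L/g).
L = 26.3 in = 0.6680 m; g = 9.810 m/s².
T = 1.640 s
1.640 s × (1 min / 60.00 s) = 0.02733 min

0.0273 min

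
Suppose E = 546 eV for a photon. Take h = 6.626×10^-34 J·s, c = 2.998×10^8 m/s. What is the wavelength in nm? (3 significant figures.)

Solving E = h·c/λ for λ: λ = hc/E.
E = 546 eV = 8.748×10^-17 J; h = 6.626×10^-34 J·s; c = 2.998×10^8 m/s.
λ = 2.271×10^-9 m
2.271×10^-9 m × (1 nm / 1.000×10^-9 m) = 2.271 nm

2.27 nm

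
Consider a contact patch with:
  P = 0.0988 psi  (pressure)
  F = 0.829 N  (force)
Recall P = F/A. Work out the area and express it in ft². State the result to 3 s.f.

0.0131 ft²

Rearranging P = F/A for A: A = F/P.
P = 0.0988 psi = 681.2 Pa; F = 0.829 N.
A = 0.001217 m²
0.001217 m² × (1 ft² / 0.09290 m²) = 0.01310 ft²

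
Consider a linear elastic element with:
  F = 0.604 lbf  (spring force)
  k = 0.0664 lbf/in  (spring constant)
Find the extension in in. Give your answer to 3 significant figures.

9.10 in

From Hooke's law: x = F/k.
F = 0.604 lbf = 2.687 N; k = 0.0664 lbf/in = 11.63 N/m.
x = 0.2310 m
0.2310 m × (1 in / 0.02540 m) = 9.096 in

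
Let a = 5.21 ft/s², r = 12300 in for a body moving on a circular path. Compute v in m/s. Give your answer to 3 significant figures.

22.3 m/s

Rearranging a = v²/r for v: v = √(a·r).
a = 5.21 ft/s² = 1.588 m/s²; r = 12300 in = 312.4 m.
v = 22.27 m/s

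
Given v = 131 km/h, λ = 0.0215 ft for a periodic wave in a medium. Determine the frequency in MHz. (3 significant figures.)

Rearranging v = f·λ for f: f = v/λ.
v = 131 km/h = 36.39 m/s; λ = 0.0215 ft = 0.006553 m.
f = 5553 Hz
5553 Hz × (1 MHz / 1.000×10^6 Hz) = 0.005553 MHz

0.00555 MHz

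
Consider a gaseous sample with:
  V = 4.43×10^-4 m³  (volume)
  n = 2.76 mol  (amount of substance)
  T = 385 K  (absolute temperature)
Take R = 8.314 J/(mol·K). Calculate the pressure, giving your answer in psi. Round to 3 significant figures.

From the ideal-gas law: P = nRT/V.
V = 4.43×10^-4 m³; n = 2.76 mol; T = 385 K; R = 8.314 J/(mol·K).
P = 1.994×10^7 Pa  (the unit combination reduces to kg/(m·s²) = Pa)
1.994×10^7 Pa × (1 psi / 6895 Pa) = 2892 psi

2890 psi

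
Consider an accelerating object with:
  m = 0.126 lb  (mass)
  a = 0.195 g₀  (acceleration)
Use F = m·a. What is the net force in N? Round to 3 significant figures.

0.109 N

Directly: F = m·a.
m = 0.126 lb = 0.05715 kg; a = 0.195 g₀ = 1.912 m/s².
F = 0.1093 N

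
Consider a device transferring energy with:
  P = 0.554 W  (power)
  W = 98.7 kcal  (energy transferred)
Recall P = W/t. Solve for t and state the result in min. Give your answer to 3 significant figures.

Rearranging P = W/t for t: t = W/P.
P = 0.554 W; W = 98.7 kcal = 4.130×10^5 J.
t = 7.454×10^5 s
7.454×10^5 s × (1 min / 60.00 s) = 12424 min

12400 min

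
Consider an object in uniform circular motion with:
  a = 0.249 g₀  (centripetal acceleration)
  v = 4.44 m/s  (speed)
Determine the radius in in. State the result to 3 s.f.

318 in

Rearranging: r = v²/a.
a = 0.249 g₀ = 2.442 m/s²; v = 4.44 m/s.
r = 8.073 m
8.073 m × (1 in / 0.02540 m) = 317.8 in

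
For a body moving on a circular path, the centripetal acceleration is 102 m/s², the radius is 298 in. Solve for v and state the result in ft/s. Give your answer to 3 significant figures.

91.2 ft/s

Rearranging a = v²/r for v: v = √(a·r).
a = 102 m/s²; r = 298 in = 7.569 m.
v = 27.79 m/s
27.79 m/s × (1 ft/s / 0.3048 m/s) = 91.16 ft/s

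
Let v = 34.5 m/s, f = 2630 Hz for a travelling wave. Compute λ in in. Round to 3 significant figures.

Rearranging: λ = v/f.
v = 34.5 m/s; f = 2630 Hz.
λ = 0.01312 m
0.01312 m × (1 in / 0.02540 m) = 0.5165 in

0.516 in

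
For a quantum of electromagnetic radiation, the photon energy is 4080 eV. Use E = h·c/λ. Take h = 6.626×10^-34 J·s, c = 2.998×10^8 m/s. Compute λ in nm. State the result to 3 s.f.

0.304 nm

Solving E = h·c/λ for λ: λ = hc/E.
E = 4080 eV = 6.537×10^-16 J; h = 6.626×10^-34 J·s; c = 2.998×10^8 m/s.
λ = 3.039×10^-10 m
3.039×10^-10 m × (1 nm / 1.000×10^-9 m) = 0.3039 nm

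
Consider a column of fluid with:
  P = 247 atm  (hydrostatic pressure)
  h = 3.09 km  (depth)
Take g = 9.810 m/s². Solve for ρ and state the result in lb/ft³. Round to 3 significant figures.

51.5 lb/ft³

Solving P = ρ·g·h for ρ: ρ = P/(g·h).
P = 247 atm = 2.503×10^7 Pa; h = 3.09 km = 3090 m; g = 9.810 m/s².
ρ = 825.6 kg/m³
825.6 kg/m³ × (1 lb/ft³ / 16.02 kg/m³) = 51.54 lb/ft³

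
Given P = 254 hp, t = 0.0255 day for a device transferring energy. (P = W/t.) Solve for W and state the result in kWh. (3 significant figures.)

116 kWh

Rearranging: W = P·t.
P = 254 hp = 1.894×10^5 W; t = 0.0255 day = 2203 s.
W = 4.173×10^8 J
4.173×10^8 J × (1 kWh / 3.600×10^6 J) = 115.9 kWh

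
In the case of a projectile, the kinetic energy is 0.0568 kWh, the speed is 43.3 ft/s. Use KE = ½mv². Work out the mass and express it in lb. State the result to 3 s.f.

Rearranging: m = 2·KE/v².
KE = 0.0568 kWh = 2.045×10^5 J; v = 43.3 ft/s = 13.20 m/s.
m = 2348 kg
2348 kg × (1 lb / 0.4536 kg) = 5176 lb

5180 lb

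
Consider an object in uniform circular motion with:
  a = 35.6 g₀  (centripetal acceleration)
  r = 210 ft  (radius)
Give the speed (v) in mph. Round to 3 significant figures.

334 mph

Rearranging a = v²/r for v: v = √(a·r).
a = 35.6 g₀ = 349.1 m/s²; r = 210 ft = 64.01 m.
v = 149.5 m/s
149.5 m/s × (1 mph / 0.4470 m/s) = 334.4 mph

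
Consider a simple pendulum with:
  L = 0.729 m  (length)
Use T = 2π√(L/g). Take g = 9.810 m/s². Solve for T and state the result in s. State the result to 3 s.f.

Directly: T = 2π√(L/g).
L = 0.729 m; g = 9.810 m/s².
T = 1.713 s

1.71 s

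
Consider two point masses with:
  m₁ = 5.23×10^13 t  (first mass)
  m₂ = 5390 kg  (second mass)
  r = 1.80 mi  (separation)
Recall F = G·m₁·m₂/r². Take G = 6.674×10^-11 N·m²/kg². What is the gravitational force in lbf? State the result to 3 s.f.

504 lbf

From Newton's law of gravitation: F = Gm₁m₂/r².
m₁ = 5.23×10^13 t = 5.230×10^16 kg; m₂ = 5390 kg; r = 1.80 mi = 2897 m; G = 6.674×10^-11 N·m²/kg².
F = 2242 N
2242 N × (1 lbf / 4.448 N) = 504.0 lbf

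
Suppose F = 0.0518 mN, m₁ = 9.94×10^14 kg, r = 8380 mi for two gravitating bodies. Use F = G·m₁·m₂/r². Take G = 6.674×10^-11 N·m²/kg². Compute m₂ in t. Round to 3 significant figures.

142 t

Rearranging F = G·m₁·m₂/r² for m₂: m₂ = F·r²/(G·m₁).
F = 0.0518 mN = 5.180×10^-5 N; m₁ = 9.94×10^14 kg; r = 8380 mi = 1.349×10^7 m; G = 6.674×10^-11 N·m²/kg².
m₂ = 1.420×10^5 kg
1.420×10^5 kg × (1 t / 1000 kg) = 142.0 t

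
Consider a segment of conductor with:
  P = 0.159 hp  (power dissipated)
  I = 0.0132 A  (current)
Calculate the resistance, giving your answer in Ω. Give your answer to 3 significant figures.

6.80×10^5 Ω

Solving P = I²R for R: R = P/I².
P = 0.159 hp = 118.6 W; I = 0.0132 A.
R = 6.805×10^5 Ω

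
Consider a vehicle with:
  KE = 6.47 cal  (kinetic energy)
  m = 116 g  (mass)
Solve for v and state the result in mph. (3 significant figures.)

48.3 mph

Rearranging: v = √(2·KE/m).
KE = 6.47 cal = 27.07 J; m = 116 g = 0.1160 kg.
v = 21.60 m/s
21.60 m/s × (1 mph / 0.4470 m/s) = 48.33 mph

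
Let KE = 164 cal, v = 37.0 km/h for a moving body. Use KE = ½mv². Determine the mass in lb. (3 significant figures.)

Rearranging: m = 2·KE/v².
KE = 164 cal = 686.2 J; v = 37.0 km/h = 10.28 m/s.
m = 12.99 kg
12.99 kg × (1 lb / 0.4536 kg) = 28.64 lb

28.6 lb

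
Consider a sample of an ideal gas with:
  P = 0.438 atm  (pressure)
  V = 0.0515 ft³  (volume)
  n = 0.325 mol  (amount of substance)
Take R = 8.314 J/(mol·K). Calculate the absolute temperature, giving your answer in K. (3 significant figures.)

24.0 K

From the ideal-gas law: T = PV/(nR).
P = 0.438 atm = 44380 Pa; V = 0.0515 ft³ = 0.001458 m³; n = 0.325 mol; R = 8.314 J/(mol·K).
T = 23.95 K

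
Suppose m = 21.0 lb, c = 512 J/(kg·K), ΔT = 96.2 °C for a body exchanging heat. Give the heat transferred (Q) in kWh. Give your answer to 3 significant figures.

0.130 kWh

Directly: Q = mcΔT.
m = 21.0 lb = 9.525 kg; c = 512 J/(kg·K); ΔT = 96.2 °C = 96.20 K.
Q = 4.692×10^5 J
4.692×10^5 J × (1 kWh / 3.600×10^6 J) = 0.1303 kWh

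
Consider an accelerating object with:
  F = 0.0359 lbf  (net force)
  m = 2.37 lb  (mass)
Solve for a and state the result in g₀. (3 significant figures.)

From Newton's second law: a = F/m.
F = 0.0359 lbf = 0.1597 N; m = 2.37 lb = 1.075 kg.
a = 0.1485 m/s²
0.1485 m/s² × (1 g₀ / 9.807 m/s²) = 0.01515 g₀

0.0151 g₀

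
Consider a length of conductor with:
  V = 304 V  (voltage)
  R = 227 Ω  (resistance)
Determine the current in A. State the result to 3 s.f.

Solving V = I·R for I: I = V/R.
V = 304 V; R = 227 Ω.
I = 1.339 A

1.34 A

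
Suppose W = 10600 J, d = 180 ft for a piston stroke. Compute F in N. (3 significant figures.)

Solving W = F·d for F: F = W/d.
W = 10600 J; d = 180 ft = 54.86 m.
F = 193.2 N  (the unit combination reduces to kg·m/s² = N)

193 N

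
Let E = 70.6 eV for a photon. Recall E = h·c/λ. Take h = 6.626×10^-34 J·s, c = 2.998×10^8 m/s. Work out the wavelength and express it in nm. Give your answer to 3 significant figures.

17.6 nm

Solving E = h·c/λ for λ: λ = hc/E.
E = 70.6 eV = 1.131×10^-17 J; h = 6.626×10^-34 J·s; c = 2.998×10^8 m/s.
λ = 1.756×10^-8 m
1.756×10^-8 m × (1 nm / 1.000×10^-9 m) = 17.56 nm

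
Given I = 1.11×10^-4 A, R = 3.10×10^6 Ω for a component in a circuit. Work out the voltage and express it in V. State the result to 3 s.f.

344 V

V is given directly by: V = IR.
I = 1.11×10^-4 A; R = 3.10×10^6 Ω.
V = 344.1 V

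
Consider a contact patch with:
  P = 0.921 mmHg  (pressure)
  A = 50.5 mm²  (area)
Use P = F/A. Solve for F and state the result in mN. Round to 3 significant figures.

6.20 mN

Rearranging P = F/A for F: F = P·A.
P = 0.921 mmHg = 122.8 Pa; A = 50.5 mm² = 5.050×10^-5 m².
F = 0.006201 N
0.006201 N × (1 mN / 0.001000 N) = 6.201 mN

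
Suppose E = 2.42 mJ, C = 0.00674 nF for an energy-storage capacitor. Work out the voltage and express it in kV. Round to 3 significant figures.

26.8 kV

Solving E = ½C·V² for V: V = √(2E/C).
E = 2.42 mJ = 0.002420 J; C = 0.00674 nF = 6.740×10^-12 F.
V = 26797 V
26797 V × (1 kV / 1000 V) = 26.80 kV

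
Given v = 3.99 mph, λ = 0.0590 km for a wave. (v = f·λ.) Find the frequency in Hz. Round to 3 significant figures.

Rearranging v = f·λ for f: f = v/λ.
v = 3.99 mph = 1.784 m/s; λ = 0.0590 km = 59.00 m.
f = 0.03023 Hz

0.0302 Hz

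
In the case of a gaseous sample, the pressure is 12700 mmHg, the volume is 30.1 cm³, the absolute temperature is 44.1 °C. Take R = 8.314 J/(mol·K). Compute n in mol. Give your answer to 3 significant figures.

0.0193 mol

From the ideal-gas law: n = PV/(RT).
P = 12700 mmHg = 1.693×10^6 Pa; V = 30.1 cm³ = 3.010×10^-5 m³; T = 44.1 °C = 317.2 K; R = 8.314 J/(mol·K).
n = 0.01932 mol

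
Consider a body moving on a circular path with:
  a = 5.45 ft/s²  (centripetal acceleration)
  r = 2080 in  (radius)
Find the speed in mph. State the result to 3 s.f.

Rearranging: v = √(a·r).
a = 5.45 ft/s² = 1.661 m/s²; r = 2080 in = 52.83 m.
v = 9.368 m/s
9.368 m/s × (1 mph / 0.4470 m/s) = 20.96 mph

21.0 mph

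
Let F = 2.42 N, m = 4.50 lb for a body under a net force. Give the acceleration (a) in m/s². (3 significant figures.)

From Newton's second law: a = F/m.
F = 2.42 N; m = 4.50 lb = 2.041 kg.
a = 1.186 m/s²

1.19 m/s²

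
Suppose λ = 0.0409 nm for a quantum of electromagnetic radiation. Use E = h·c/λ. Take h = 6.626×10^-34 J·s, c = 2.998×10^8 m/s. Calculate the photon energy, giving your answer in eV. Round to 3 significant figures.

E is given directly by: E = hc/λ.
λ = 0.0409 nm = 4.090×10^-11 m; h = 6.626×10^-34 J·s; c = 2.998×10^8 m/s.
E = 4.857×10^-15 J
4.857×10^-15 J × (1 eV / 1.602×10^-19 J) = 30314 eV

30300 eV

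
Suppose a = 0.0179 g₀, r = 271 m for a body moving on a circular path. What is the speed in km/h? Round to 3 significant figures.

Solving a = v²/r for v: v = √(a·r).
a = 0.0179 g₀ = 0.1755 m/s²; r = 271 m.
v = 6.897 m/s
6.897 m/s × (1 km/h / 0.2778 m/s) = 24.83 km/h

24.8 km/h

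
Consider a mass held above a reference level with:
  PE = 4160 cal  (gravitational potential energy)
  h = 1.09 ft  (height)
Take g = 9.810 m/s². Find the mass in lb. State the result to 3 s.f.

11800 lb

Rearranging PE = m·g·h for m: m = PE/(g·h).
PE = 4160 cal = 17405 J; h = 1.09 ft = 0.3322 m; g = 9.810 m/s².
m = 5340 kg
5340 kg × (1 lb / 0.4536 kg) = 11774 lb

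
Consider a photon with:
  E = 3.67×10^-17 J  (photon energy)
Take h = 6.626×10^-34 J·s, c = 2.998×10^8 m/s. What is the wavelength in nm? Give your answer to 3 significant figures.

Rearranging E = h·c/λ for λ: λ = hc/E.
E = 3.67×10^-17 J; h = 6.626×10^-34 J·s; c = 2.998×10^8 m/s.
λ = 5.413×10^-9 m
5.413×10^-9 m × (1 nm / 1.000×10^-9 m) = 5.413 nm

5.41 nm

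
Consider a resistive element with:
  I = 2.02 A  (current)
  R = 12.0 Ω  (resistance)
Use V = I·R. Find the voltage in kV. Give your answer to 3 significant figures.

From Ohm's law: V = IR.
I = 2.02 A; R = 12.0 Ω.
V = 24.24 V
24.24 V × (1 kV / 1000 V) = 0.02424 kV

0.0242 kV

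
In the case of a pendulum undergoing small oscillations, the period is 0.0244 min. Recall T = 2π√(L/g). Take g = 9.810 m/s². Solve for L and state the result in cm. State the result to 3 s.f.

Solving T = 2π√(L/g) for L: L = g·(T/2π)².
T = 0.0244 min = 1.464 s; g = 9.810 m/s².
L = 0.5326 m
0.5326 m × (1 cm / 0.01000 m) = 53.26 cm

53.3 cm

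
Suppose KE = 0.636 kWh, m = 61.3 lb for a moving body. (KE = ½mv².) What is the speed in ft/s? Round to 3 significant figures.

1330 ft/s

Rearranging KE = ½mv² for v: v = √(2·KE/m).
KE = 0.636 kWh = 2.290×10^6 J; m = 61.3 lb = 27.81 kg.
v = 405.8 m/s
405.8 m/s × (1 ft/s / 0.3048 m/s) = 1331 ft/s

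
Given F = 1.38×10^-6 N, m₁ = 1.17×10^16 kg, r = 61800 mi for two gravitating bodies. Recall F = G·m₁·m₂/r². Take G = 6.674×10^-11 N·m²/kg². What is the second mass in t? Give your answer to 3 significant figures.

Rearranging: m₂ = F·r²/(G·m₁).
F = 1.38×10^-6 N; m₁ = 1.17×10^16 kg; r = 61800 mi = 9.946×10^7 m; G = 6.674×10^-11 N·m²/kg².
m₂ = 17482 kg
17482 kg × (1 t / 1000 kg) = 17.48 t

17.5 t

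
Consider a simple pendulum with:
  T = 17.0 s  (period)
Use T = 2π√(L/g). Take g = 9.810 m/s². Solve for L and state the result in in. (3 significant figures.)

2830 in

Rearranging T = 2π√(L/g) for L: L = g·(T/2π)².
T = 17.0 s; g = 9.810 m/s².
L = 71.81 m
71.81 m × (1 in / 0.02540 m) = 2827 in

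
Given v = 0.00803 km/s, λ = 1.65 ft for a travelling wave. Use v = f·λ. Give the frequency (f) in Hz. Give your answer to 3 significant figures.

Solving v = f·λ for f: f = v/λ.
v = 0.00803 km/s = 8.030 m/s; λ = 1.65 ft = 0.5029 m.
f = 15.97 Hz

16.0 Hz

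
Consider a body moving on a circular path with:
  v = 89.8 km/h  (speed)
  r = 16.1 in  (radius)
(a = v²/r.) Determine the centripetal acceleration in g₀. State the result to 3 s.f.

Directly: a = v²/r.
v = 89.8 km/h = 24.94 m/s; r = 16.1 in = 0.4089 m.
a = 1522 m/s²
1522 m/s² × (1 g₀ / 9.807 m/s²) = 155.2 g₀

155 g₀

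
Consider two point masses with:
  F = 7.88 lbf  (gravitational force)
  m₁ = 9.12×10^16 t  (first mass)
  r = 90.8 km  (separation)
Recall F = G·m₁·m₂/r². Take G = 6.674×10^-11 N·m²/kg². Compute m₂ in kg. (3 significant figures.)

Rearranging: m₂ = F·r²/(G·m₁).
F = 7.88 lbf = 35.05 N; m₁ = 9.12×10^16 t = 9.120×10^19 kg; r = 90.8 km = 90800 m; G = 6.674×10^-11 N·m²/kg².
m₂ = 47.48 kg

47.5 kg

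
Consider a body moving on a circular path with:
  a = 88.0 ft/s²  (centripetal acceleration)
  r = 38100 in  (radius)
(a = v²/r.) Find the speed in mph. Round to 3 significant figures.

Rearranging: v = √(a·r).
a = 88.0 ft/s² = 26.82 m/s²; r = 38100 in = 967.7 m.
v = 161.1 m/s
161.1 m/s × (1 mph / 0.4470 m/s) = 360.4 mph

360 mph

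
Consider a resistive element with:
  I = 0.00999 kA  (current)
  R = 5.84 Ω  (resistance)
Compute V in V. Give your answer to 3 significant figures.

From Ohm's law: V = IR.
I = 0.00999 kA = 9.990 A; R = 5.84 Ω.
V = 58.34 V  (the unit combination reduces to kg·m²/(A·s³) = V)

58.3 V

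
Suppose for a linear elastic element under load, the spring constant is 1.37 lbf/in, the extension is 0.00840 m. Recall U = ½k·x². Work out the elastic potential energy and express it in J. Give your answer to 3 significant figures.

0.00846 J

U is given directly by: U = ½kx².
k = 1.37 lbf/in = 239.9 N/m; x = 0.00840 m.
U = 0.008465 J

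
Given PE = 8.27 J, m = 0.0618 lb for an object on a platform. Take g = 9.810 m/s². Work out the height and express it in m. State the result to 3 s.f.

30.1 m

Solving PE = m·g·h for h: h = PE/(m·g).
PE = 8.27 J; m = 0.0618 lb = 0.02803 kg; g = 9.810 m/s².
h = 30.07 m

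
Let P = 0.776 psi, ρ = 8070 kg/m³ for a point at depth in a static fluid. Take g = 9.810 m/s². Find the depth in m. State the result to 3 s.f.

0.0676 m

Rearranging P = ρ·g·h for h: h = P/(ρ·g).
P = 0.776 psi = 5350 Pa; ρ = 8070 kg/m³; g = 9.810 m/s².
h = 0.06758 m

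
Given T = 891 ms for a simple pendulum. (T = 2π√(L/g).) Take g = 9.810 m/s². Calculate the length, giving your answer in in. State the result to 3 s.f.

Rearranging T = 2π√(L/g) for L: L = g·(T/2π)².
T = 891 ms = 0.8910 s; g = 9.810 m/s².
L = 0.1973 m
0.1973 m × (1 in / 0.02540 m) = 7.767 in

7.77 in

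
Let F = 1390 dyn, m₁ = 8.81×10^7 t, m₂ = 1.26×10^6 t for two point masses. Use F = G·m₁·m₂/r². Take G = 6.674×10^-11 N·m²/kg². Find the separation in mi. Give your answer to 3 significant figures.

454 mi

From Newton's law of gravitation: r = √(G·m₁m₂/F).
F = 1390 dyn = 0.01390 N; m₁ = 8.81×10^7 t = 8.810×10^10 kg; m₂ = 1.26×10^6 t = 1.260×10^9 kg; G = 6.674×10^-11 N·m²/kg².
r = 7.301×10^5 m
7.301×10^5 m × (1 mi / 1609 m) = 453.6 mi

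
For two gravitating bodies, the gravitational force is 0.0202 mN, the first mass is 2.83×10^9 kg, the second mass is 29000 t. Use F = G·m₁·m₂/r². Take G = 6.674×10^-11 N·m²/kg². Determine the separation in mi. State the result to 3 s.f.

324 mi

Solving F = G·m₁·m₂/r² for r: r = √(G·m₁m₂/F).
F = 0.0202 mN = 2.020×10^-5 N; m₁ = 2.83×10^9 kg; m₂ = 29000 t = 2.900×10^7 kg; G = 6.674×10^-11 N·m²/kg².
r = 5.207×10^5 m
5.207×10^5 m × (1 mi / 1609 m) = 323.6 mi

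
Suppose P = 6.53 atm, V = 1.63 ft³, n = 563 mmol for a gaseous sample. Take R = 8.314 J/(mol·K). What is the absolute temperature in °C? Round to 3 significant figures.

Solving PV = nRT for T: T = PV/(nR).
P = 6.53 atm = 6.617×10^5 Pa; V = 1.63 ft³ = 0.04616 m³; n = 563 mmol = 0.5630 mol; R = 8.314 J/(mol·K).
T = 6524 K
6524 K − 273.15 = 6251 °C

6250 °C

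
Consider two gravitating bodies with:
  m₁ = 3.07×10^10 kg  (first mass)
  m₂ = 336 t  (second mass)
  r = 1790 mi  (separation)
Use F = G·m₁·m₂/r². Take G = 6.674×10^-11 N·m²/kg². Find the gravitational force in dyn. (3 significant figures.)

0.00830 dyn

Directly: F = Gm₁m₂/r².
m₁ = 3.07×10^10 kg; m₂ = 336 t = 3.360×10^5 kg; r = 1790 mi = 2.881×10^6 m; G = 6.674×10^-11 N·m²/kg².
F = 8.296×10^-8 N  (the unit combination reduces to kg·m/s² = N)
8.296×10^-8 N × (1 dyn / 1.000×10^-5 N) = 0.008296 dyn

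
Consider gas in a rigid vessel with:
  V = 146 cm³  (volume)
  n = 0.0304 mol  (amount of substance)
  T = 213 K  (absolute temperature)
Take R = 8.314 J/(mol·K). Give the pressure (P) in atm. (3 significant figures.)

3.64 atm

Directly: P = nRT/V.
V = 146 cm³ = 1.460×10^-4 m³; n = 0.0304 mol; T = 213 K; R = 8.314 J/(mol·K).
P = 3.687×10^5 Pa
3.687×10^5 Pa × (1 atm / 1.013×10^5 Pa) = 3.639 atm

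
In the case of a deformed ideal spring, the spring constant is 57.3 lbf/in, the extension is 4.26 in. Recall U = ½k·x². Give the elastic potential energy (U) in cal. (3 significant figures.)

U is given directly by: U = ½kx².
k = 57.3 lbf/in = 10035 N/m; x = 4.26 in = 0.1082 m.
U = 58.74 J
58.74 J × (1 cal / 4.184 J) = 14.04 cal

14.0 cal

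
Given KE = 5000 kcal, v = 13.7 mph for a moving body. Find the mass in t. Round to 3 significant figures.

Solving KE = ½mv² for m: m = 2·KE/v².
KE = 5000 kcal = 2.092×10^7 J; v = 13.7 mph = 6.124 m/s.
m = 1.115×10^6 kg
1.115×10^6 kg × (1 t / 1000 kg) = 1115 t

1120 t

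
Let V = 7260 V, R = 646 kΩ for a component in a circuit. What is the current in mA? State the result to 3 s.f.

From Ohm's law: I = V/R.
V = 7260 V; R = 646 kΩ = 6.460×10^5 Ω.
I = 0.01124 A
0.01124 A × (1 mA / 0.001000 A) = 11.24 mA

11.2 mA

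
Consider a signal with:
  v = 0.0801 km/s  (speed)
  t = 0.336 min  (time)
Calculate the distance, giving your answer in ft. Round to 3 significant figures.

Solving v = d/t for d: d = v·t.
v = 0.0801 km/s = 80.10 m/s; t = 0.336 min = 20.16 s.
d = 1615 m
1615 m × (1 ft / 0.3048 m) = 5298 ft

5300 ft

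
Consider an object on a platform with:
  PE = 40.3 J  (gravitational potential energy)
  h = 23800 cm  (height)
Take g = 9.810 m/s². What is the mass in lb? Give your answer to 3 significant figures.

0.0381 lb

Solving PE = m·g·h for m: m = PE/(g·h).
PE = 40.3 J; h = 23800 cm = 238.0 m; g = 9.810 m/s².
m = 0.01726 kg
0.01726 kg × (1 lb / 0.4536 kg) = 0.03805 lb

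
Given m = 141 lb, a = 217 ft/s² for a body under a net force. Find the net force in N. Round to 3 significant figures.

From Newton's second law: F = m·a.
m = 141 lb = 63.96 kg; a = 217 ft/s² = 66.14 m/s².
F = 4230 N

4230 N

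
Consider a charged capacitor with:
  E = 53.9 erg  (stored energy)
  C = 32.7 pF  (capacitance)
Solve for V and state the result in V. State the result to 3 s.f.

574 V

Rearranging E = ½C·V² for V: V = √(2E/C).
E = 53.9 erg = 5.390×10^-6 J; C = 32.7 pF = 3.270×10^-11 F.
V = 574.2 V  (the unit combination reduces to kg·m²/(A·s³) = V)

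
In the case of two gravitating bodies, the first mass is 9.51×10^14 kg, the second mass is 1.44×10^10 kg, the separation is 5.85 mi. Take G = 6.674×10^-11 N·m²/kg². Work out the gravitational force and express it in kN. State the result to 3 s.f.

10300 kN

From Newton's law of gravitation: F = Gm₁m₂/r².
m₁ = 9.51×10^14 kg; m₂ = 1.44×10^10 kg; r = 5.85 mi = 9415 m; G = 6.674×10^-11 N·m²/kg².
F = 1.031×10^7 N
1.031×10^7 N × (1 kN / 1000 N) = 10311 kN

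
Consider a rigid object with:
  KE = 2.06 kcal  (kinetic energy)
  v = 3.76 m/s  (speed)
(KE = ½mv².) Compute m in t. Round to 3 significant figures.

1.22 t

Rearranging: m = 2·KE/v².
KE = 2.06 kcal = 8619 J; v = 3.76 m/s.
m = 1219 kg
1219 kg × (1 t / 1000 kg) = 1.219 t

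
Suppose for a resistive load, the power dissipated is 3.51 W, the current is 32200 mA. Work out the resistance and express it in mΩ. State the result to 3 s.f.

3.39 mΩ

Rearranging P = I²R for R: R = P/I².
P = 3.51 W; I = 32200 mA = 32.20 A.
R = 0.003385 Ω
0.003385 Ω × (1 mΩ / 0.001000 Ω) = 3.385 mΩ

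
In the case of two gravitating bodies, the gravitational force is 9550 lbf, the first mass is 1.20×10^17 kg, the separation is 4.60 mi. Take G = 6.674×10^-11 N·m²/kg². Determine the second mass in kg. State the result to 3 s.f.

2.91×10^5 kg

From Newton's law of gravitation: m₂ = F·r²/(G·m₁).
F = 9550 lbf = 42481 N; m₁ = 1.20×10^17 kg; r = 4.60 mi = 7403 m; G = 6.674×10^-11 N·m²/kg².
m₂ = 2.907×10^5 kg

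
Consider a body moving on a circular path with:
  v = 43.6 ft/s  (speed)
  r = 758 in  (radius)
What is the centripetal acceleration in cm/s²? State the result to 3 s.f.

Directly: a = v²/r.
v = 43.6 ft/s = 13.29 m/s; r = 758 in = 19.25 m.
a = 9.173 m/s²
9.173 m/s² × (1 cm/s² / 0.01000 m/s²) = 917.3 cm/s²

917 cm/s²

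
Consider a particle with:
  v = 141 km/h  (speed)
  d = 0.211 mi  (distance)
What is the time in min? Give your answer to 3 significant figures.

0.144 min

Rearranging: t = d/v.
v = 141 km/h = 39.17 m/s; d = 0.211 mi = 339.6 m.
t = 8.670 s
8.670 s × (1 min / 60.00 s) = 0.1445 min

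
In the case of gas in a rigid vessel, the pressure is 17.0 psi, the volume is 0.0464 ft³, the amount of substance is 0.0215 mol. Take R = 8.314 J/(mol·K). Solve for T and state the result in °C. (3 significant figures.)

Solving PV = nRT for T: T = PV/(nR).
P = 17.0 psi = 1.172×10^5 Pa; V = 0.0464 ft³ = 0.001314 m³; n = 0.0215 mol; R = 8.314 J/(mol·K).
T = 861.6 K
861.6 K − 273.15 = 588.4 °C

588 °C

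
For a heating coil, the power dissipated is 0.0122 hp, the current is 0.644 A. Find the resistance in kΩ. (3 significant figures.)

Rearranging P = I²R for R: R = P/I².
P = 0.0122 hp = 9.098 W; I = 0.644 A.
R = 21.94 Ω
21.94 Ω × (1 kΩ / 1000 Ω) = 0.02194 kΩ

0.0219 kΩ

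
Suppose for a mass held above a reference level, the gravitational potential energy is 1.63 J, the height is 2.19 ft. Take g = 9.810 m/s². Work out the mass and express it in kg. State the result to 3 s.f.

0.249 kg

Rearranging PE = m·g·h for m: m = PE/(g·h).
PE = 1.63 J; h = 2.19 ft = 0.6675 m; g = 9.810 m/s².
m = 0.2489 kg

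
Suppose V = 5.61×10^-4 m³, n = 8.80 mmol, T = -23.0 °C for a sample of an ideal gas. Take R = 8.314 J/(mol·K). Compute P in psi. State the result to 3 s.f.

Directly: P = nRT/V.
V = 5.61×10^-4 m³; n = 8.80 mmol = 0.008800 mol; T = -23.0 °C = 250.1 K; R = 8.314 J/(mol·K).
P = 32623 Pa
32623 Pa × (1 psi / 6895 Pa) = 4.732 psi

4.73 psi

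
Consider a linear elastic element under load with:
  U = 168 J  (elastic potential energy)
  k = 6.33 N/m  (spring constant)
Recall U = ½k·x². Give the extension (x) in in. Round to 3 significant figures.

Solving U = ½k·x² for x: x = √(2U/k).
U = 168 J; k = 6.33 N/m.
x = 7.286 m
7.286 m × (1 in / 0.02540 m) = 286.8 in

287 in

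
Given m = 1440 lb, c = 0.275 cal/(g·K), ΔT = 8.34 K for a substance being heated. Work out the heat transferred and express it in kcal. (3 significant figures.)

Directly: Q = mcΔT.
m = 1440 lb = 653.2 kg; c = 0.275 cal/(g·K) = 1151 J/(kg·K); ΔT = 8.34 K.
Q = 6.268×10^6 J
6.268×10^6 J × (1 kcal / 4184 J) = 1498 kcal

1500 kcal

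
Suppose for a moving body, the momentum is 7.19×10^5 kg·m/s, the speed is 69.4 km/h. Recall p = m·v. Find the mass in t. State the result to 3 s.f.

37.3 t

Rearranging: m = p/v.
p = 7.19×10^5 kg·m/s; v = 69.4 km/h = 19.28 m/s.
m = 37297 kg
37297 kg × (1 t / 1000 kg) = 37.30 t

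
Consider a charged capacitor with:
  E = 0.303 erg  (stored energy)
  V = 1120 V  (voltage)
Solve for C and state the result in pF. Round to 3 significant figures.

Solving E = ½C·V² for C: C = 2E/V².
E = 0.303 erg = 3.030×10^-8 J; V = 1120 V.
C = 4.831×10^-14 F
4.831×10^-14 F × (1 pF / 1.000×10^-12 F) = 0.04831 pF

0.0483 pF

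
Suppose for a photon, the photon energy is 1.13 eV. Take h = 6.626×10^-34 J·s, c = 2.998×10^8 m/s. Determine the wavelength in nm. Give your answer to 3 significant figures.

1100 nm

Rearranging: λ = hc/E.
E = 1.13 eV = 1.810×10^-19 J; h = 6.626×10^-34 J·s; c = 2.998×10^8 m/s.
λ = 1.097×10^-6 m
1.097×10^-6 m × (1 nm / 1.000×10^-9 m) = 1097 nm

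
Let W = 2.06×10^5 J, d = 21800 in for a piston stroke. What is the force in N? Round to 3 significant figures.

372 N

Rearranging W = F·d for F: F = W/d.
W = 2.06×10^5 J; d = 21800 in = 553.7 m.
F = 372.0 N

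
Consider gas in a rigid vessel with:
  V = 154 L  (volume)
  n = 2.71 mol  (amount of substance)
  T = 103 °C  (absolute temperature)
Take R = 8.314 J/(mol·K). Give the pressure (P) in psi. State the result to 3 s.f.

P is given directly by: P = nRT/V.
V = 154 L = 0.1540 m³; n = 2.71 mol; T = 103 °C = 376.1 K; R = 8.314 J/(mol·K).
P = 55033 Pa
55033 Pa × (1 psi / 6895 Pa) = 7.982 psi

7.98 psi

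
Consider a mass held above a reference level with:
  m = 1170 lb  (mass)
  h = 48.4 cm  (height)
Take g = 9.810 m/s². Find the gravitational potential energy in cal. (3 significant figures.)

Directly: PE = mgh.
m = 1170 lb = 530.7 kg; h = 48.4 cm = 0.4840 m; g = 9.810 m/s².
PE = 2520 J  (the unit combination reduces to kg·m²/s² = J)
2520 J × (1 cal / 4.184 J) = 602.2 cal

602 cal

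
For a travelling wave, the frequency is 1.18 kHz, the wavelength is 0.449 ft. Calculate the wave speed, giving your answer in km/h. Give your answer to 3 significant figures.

581 km/h

Directly: v = fλ.
f = 1.18 kHz = 1180 Hz; λ = 0.449 ft = 0.1369 m.
v = 161.5 m/s
161.5 m/s × (1 km/h / 0.2778 m/s) = 581.4 km/h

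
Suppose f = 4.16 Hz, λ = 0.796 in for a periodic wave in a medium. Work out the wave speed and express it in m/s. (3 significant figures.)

0.0841 m/s

Directly: v = fλ.
f = 4.16 Hz; λ = 0.796 in = 0.02022 m.
v = 0.08411 m/s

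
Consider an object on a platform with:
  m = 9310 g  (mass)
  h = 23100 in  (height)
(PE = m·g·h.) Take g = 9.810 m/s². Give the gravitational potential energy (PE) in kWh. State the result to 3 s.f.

0.0149 kWh

Directly: PE = mgh.
m = 9310 g = 9.310 kg; h = 23100 in = 586.7 m; g = 9.810 m/s².
PE = 53588 J
53588 J × (1 kWh / 3.600×10^6 J) = 0.01489 kWh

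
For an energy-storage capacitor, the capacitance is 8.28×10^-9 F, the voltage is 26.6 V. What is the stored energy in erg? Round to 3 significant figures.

Directly: E = ½CV².
C = 8.28×10^-9 F; V = 26.6 V.
E = 2.929×10^-6 J
2.929×10^-6 J × (1 erg / 1.000×10^-7 J) = 29.29 erg

29.3 erg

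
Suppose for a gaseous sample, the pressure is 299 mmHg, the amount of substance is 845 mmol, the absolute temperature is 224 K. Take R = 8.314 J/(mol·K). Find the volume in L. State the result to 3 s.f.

From the ideal-gas law: V = nRT/P.
P = 299 mmHg = 39863 Pa; n = 845 mmol = 0.8450 mol; T = 224 K; R = 8.314 J/(mol·K).
V = 0.03948 m³
0.03948 m³ × (1 L / 0.001000 m³) = 39.48 L

39.5 L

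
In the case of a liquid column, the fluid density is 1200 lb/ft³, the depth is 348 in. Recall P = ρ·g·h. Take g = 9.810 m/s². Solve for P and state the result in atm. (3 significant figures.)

16.5 atm

Directly: P = ρgh.
ρ = 1200 lb/ft³ = 19222 kg/m³; h = 348 in = 8.839 m; g = 9.810 m/s².
P = 1.667×10^6 Pa
1.667×10^6 Pa × (1 atm / 1.013×10^5 Pa) = 16.45 atm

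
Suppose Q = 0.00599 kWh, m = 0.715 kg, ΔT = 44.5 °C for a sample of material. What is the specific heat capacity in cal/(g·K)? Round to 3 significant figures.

Solving Q = m·c·ΔT for c: c = Q/(m·ΔT).
Q = 0.00599 kWh = 21564 J; m = 0.715 kg; ΔT = 44.5 °C = 44.50 K.
c = 677.7 J/(kg·K)
677.7 J/(kg·K) × (1 cal/(g·K) / 4184 J/(kg·K)) = 0.1620 cal/(g·K)

0.162 cal/(g·K)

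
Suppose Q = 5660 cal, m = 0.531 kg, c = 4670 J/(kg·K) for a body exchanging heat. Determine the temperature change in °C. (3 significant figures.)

9.55 °C

Rearranging: ΔT = Q/(m·c).
Q = 5660 cal = 23681 J; m = 0.531 kg; c = 4670 J/(kg·K).
ΔT = 9.550 K
Since 1 °C = 1 K, 9.550 °C.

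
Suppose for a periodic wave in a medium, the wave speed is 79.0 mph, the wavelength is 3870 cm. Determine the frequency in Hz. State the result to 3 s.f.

0.913 Hz

Rearranging: f = v/λ.
v = 79.0 mph = 35.32 m/s; λ = 3870 cm = 38.70 m.
f = 0.9126 Hz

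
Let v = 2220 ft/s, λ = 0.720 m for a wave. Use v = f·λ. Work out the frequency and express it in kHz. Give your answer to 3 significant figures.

0.940 kHz

Solving v = f·λ for f: f = v/λ.
v = 2220 ft/s = 676.7 m/s; λ = 0.720 m.
f = 939.8 Hz
939.8 Hz × (1 kHz / 1000 Hz) = 0.9398 kHz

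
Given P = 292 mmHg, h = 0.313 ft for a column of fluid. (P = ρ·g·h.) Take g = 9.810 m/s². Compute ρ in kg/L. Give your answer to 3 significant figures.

41.6 kg/L

Solving P = ρ·g·h for ρ: ρ = P/(g·h).
P = 292 mmHg = 38930 Pa; h = 0.313 ft = 0.09540 m; g = 9.810 m/s².
ρ = 41596 kg/m³
41596 kg/m³ × (1 kg/L / 1000 kg/m³) = 41.60 kg/L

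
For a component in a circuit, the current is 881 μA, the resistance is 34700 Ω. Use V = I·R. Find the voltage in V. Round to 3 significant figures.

From Ohm's law: V = IR.
I = 881 μA = 8.810×10^-4 A; R = 34700 Ω.
V = 30.57 V  (the unit combination reduces to kg·m²/(A·s³) = V)

30.6 V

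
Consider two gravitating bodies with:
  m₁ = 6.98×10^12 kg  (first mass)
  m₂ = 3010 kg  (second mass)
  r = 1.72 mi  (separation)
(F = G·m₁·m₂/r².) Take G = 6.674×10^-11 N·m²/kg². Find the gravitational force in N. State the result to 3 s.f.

0.183 N

F is given directly by: F = Gm₁m₂/r².
m₁ = 6.98×10^12 kg; m₂ = 3010 kg; r = 1.72 mi = 2768 m; G = 6.674×10^-11 N·m²/kg².
F = 0.1830 N  (the unit combination reduces to kg·m/s² = N)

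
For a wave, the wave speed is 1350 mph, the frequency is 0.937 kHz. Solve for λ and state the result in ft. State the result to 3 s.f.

Rearranging v = f·λ for λ: λ = v/f.
v = 1350 mph = 603.5 m/s; f = 0.937 kHz = 937.0 Hz.
λ = 0.6441 m
0.6441 m × (1 ft / 0.3048 m) = 2.113 ft

2.11 ft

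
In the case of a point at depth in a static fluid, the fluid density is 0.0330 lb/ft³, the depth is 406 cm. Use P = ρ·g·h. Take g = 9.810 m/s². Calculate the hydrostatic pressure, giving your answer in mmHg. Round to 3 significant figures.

0.158 mmHg

Directly: P = ρgh.
ρ = 0.0330 lb/ft³ = 0.5286 kg/m³; h = 406 cm = 4.060 m; g = 9.810 m/s².
P = 21.05 Pa  (the unit combination reduces to kg/(m·s²) = Pa)
21.05 Pa × (1 mmHg / 133.3 Pa) = 0.1579 mmHg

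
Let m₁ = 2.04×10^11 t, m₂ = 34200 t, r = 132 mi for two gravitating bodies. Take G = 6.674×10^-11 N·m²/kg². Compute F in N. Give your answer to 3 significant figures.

Directly: F = Gm₁m₂/r².
m₁ = 2.04×10^11 t = 2.040×10^14 kg; m₂ = 34200 t = 3.420×10^7 kg; r = 132 mi = 2.124×10^5 m; G = 6.674×10^-11 N·m²/kg².
F = 10.32 N

10.3 N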